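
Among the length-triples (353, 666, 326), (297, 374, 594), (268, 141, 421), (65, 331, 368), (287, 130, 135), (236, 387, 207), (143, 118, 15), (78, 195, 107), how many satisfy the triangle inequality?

(326,353,666): 326+353 > 666 → valid
(297,374,594): 297+374 > 594 → valid
(141,268,421): 141+268 ≤ 421 → not valid
(65,331,368): 65+331 > 368 → valid
(130,135,287): 130+135 ≤ 287 → not valid
(207,236,387): 207+236 > 387 → valid
(15,118,143): 15+118 ≤ 143 → not valid
(78,107,195): 78+107 ≤ 195 → not valid
4 of the 8 triples form a triangle.

4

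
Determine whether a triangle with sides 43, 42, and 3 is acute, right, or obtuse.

obtuse

Compare the square of the longest side to the sum of squares of the other two: 3² + 42² = 1773 < 1849 = 43².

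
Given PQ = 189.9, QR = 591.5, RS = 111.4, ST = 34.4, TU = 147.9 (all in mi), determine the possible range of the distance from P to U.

107.9 ≤ PU ≤ 1075.1 mi

The maximum is all hops collinear in one direction: 189.9 + 591.5 + 111.4 + 34.4 + 147.9 = 1075.1.
The longest hop is 591.5; the others sum to 483.6. Folding the others back against it leaves at least 591.5 − 483.6 = 107.9.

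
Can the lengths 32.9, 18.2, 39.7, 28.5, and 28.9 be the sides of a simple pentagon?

Yes

A pentagon exists iff every side is shorter than the sum of the others — equivalently, the longest side is less than the sum of the rest.
Longest side 39.7 < 108.5 (sum of the remaining 4), so yes.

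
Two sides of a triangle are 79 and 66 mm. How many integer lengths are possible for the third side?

The third side lies in the open interval (13, 145).
Integers from 14 to 144 inclusive: 144 − 14 + 1 = 131.

131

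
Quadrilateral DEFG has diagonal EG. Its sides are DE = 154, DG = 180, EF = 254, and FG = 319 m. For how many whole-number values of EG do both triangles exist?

From triangle DEG: 26 < EG < 334.
From triangle FEG: 65 < EG < 573.
Intersection: 65 < EG < 334, so integers 66 through 333: 268 values.

268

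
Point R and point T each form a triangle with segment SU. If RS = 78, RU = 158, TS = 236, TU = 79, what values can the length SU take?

157 < SU < 236

From triangle RSU: |78 − 158| < SU < 78 + 158, i.e. 80 < SU < 236.
From triangle TSU: 157 < SU < 315.
Both must hold, so SU lies in the intersection.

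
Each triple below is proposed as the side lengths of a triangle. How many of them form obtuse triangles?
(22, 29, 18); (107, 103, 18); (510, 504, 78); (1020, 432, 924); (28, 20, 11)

(22,29,18): 18²+22² = 808 < 841 = 29² → obtuse
(107,103,18): 18²+103² = 10933 < 11449 = 107² → obtuse
(510,504,78): 78²+504² = 260100 = 510² → right
(1020,432,924): 432²+924² = 1040400 = 1020² → right
(28,20,11): 11²+20² = 521 < 784 = 28² → obtuse
3 of the 5 are obtuse.

3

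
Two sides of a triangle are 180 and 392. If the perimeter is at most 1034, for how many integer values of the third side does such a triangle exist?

250

Triangle inequality: 212 < x < 572. Perimeter ≤ 1034 gives x ≤ 1034 − 180 − 392 = 462.
So 212 < x ≤ 462; integers 213 through 462: 250 values.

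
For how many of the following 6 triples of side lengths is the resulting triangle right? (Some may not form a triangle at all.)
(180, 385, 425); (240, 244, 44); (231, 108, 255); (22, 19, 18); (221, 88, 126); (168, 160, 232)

4

(180,385,425): 180²+385² = 180625 = 425² → right
(240,244,44): 44²+240² = 59536 = 244² → right
(231,108,255): 108²+231² = 65025 = 255² → right
(22,19,18): 18²+19² = 685 > 484 = 22² → acute
(221,88,126): 88+126 ≤ 221, not a triangle
(168,160,232): 160²+168² = 53824 = 232² → right
4 of the 6 are right.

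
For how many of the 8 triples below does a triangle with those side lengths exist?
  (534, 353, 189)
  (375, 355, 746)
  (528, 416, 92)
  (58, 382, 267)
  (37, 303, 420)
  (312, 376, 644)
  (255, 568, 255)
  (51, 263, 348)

2

(189,353,534): 189+353 > 534 → valid
(355,375,746): 355+375 ≤ 746 → not valid
(92,416,528): 92+416 ≤ 528 → not valid
(58,267,382): 58+267 ≤ 382 → not valid
(37,303,420): 37+303 ≤ 420 → not valid
(312,376,644): 312+376 > 644 → valid
(255,255,568): 255+255 ≤ 568 → not valid
(51,263,348): 51+263 ≤ 348 → not valid
2 of the 8 triples form a triangle.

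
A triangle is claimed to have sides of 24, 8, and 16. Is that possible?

No

The two shorter sides sum to 24, exactly equal to the longest side 24.
That gives only a degenerate (flat) triangle — the inequality must be strict.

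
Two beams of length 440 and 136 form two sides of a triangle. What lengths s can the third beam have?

By the triangle inequality, s must be less than 440 + 136 = 576 and greater than |440 − 136| = 304.

304 < s < 576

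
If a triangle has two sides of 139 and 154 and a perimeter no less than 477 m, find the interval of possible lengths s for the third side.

Triangle inequality alone gives 15 < s < 293.
The perimeter condition gives s ≥ 477 − 139 − 154 = 184.
Intersecting the two: 184 ≤ s < 293.

184 ≤ s < 293 m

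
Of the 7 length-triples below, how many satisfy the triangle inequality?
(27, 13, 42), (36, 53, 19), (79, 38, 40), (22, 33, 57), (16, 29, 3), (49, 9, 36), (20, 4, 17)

2

(13,27,42): 13+27 ≤ 42 → not valid
(19,36,53): 19+36 > 53 → valid
(38,40,79): 38+40 ≤ 79 → not valid
(22,33,57): 22+33 ≤ 57 → not valid
(3,16,29): 3+16 ≤ 29 → not valid
(9,36,49): 9+36 ≤ 49 → not valid
(4,17,20): 4+17 > 20 → valid
2 of the 7 triples form a triangle.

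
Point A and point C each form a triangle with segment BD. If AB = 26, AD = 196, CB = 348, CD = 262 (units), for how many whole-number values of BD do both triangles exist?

From triangle ABD: 170 < BD < 222.
From triangle CBD: 86 < BD < 610.
Intersection: 170 < BD < 222, so integers 171 through 221: 51 values.

51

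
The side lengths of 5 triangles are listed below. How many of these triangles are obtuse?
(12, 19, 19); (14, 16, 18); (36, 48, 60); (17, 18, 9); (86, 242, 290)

(12,19,19): 12²+19² = 505 > 361 = 19² → acute
(14,16,18): 14²+16² = 452 > 324 = 18² → acute
(36,48,60): 36²+48² = 3600 = 60² → right
(17,18,9): 9²+17² = 370 > 324 = 18² → acute
(86,242,290): 86²+242² = 65960 < 84100 = 290² → obtuse
1 of the 5 is obtuse.

1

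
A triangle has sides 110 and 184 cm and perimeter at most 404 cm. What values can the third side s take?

74 < s ≤ 110

Triangle inequality alone gives 74 < s < 294.
The perimeter condition gives s ≤ 404 − 110 − 184 = 110.
Intersecting the two: 74 < s ≤ 110.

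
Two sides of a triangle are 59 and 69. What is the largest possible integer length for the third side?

127

The third side must be strictly less than 59 + 69 = 128.
The largest integer below 128 is 127.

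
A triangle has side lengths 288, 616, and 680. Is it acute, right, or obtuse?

Compare the square of the longest side to the sum of squares of the other two: 288² + 616² = 462400 = 680².

right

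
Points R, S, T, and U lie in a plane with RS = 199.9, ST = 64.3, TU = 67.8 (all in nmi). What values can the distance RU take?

67.8 ≤ RU ≤ 332.0 nmi

The maximum is all hops collinear in one direction: 199.9 + 64.3 + 67.8 = 332.0.
The longest hop is 199.9; the others sum to 132.1. Folding the others back against it leaves at least 199.9 − 132.1 = 67.8.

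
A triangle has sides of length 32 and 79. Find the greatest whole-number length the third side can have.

110

The third side must be strictly less than 32 + 79 = 111.
The largest integer below 111 is 110.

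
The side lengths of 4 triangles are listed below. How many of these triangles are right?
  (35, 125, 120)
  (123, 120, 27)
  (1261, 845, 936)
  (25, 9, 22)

(35,125,120): 35²+120² = 15625 = 125² → right
(123,120,27): 27²+120² = 15129 = 123² → right
(1261,845,936): 845²+936² = 1590121 = 1261² → right
(25,9,22): 9²+22² = 565 < 625 = 25² → obtuse
3 of the 4 are right.

3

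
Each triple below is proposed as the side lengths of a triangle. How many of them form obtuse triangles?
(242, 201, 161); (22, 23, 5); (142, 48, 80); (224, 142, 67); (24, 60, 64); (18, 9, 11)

(242,201,161): 161²+201² = 66322 > 58564 = 242² → acute
(22,23,5): 5²+22² = 509 < 529 = 23² → obtuse
(142,48,80): 48+80 ≤ 142, not a triangle
(224,142,67): 67+142 ≤ 224, not a triangle
(24,60,64): 24²+60² = 4176 > 4096 = 64² → acute
(18,9,11): 9²+11² = 202 < 324 = 18² → obtuse
2 of the 6 are obtuse.

2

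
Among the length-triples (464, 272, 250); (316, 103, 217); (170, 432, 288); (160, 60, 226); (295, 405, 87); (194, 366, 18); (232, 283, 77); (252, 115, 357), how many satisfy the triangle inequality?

5

(250,272,464): 250+272 > 464 → valid
(103,217,316): 103+217 > 316 → valid
(170,288,432): 170+288 > 432 → valid
(60,160,226): 60+160 ≤ 226 → not valid
(87,295,405): 87+295 ≤ 405 → not valid
(18,194,366): 18+194 ≤ 366 → not valid
(77,232,283): 77+232 > 283 → valid
(115,252,357): 115+252 > 357 → valid
5 of the 8 triples form a triangle.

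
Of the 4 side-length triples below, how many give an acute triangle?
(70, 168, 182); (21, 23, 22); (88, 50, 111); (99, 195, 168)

1

(70,168,182): 70²+168² = 33124 = 182² → right
(21,23,22): 21²+22² = 925 > 529 = 23² → acute
(88,50,111): 50²+88² = 10244 < 12321 = 111² → obtuse
(99,195,168): 99²+168² = 38025 = 195² → right
1 of the 4 is acute.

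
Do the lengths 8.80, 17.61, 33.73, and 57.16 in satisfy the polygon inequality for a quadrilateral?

A quadrilateral exists iff every side is shorter than the sum of the others — equivalently, the longest side is less than the sum of the rest.
Longest side 57.16 < 60.14 (sum of the remaining 3), so yes.

Yes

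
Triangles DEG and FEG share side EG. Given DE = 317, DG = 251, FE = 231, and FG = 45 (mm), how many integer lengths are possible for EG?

89

From triangle DEG: 66 < EG < 568.
From triangle FEG: 186 < EG < 276.
Intersection: 186 < EG < 276, so integers 187 through 275: 89 values.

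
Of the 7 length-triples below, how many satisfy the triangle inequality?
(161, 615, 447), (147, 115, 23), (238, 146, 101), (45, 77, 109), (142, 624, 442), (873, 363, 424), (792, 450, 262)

(161,447,615): 161+447 ≤ 615 → not valid
(23,115,147): 23+115 ≤ 147 → not valid
(101,146,238): 101+146 > 238 → valid
(45,77,109): 45+77 > 109 → valid
(142,442,624): 142+442 ≤ 624 → not valid
(363,424,873): 363+424 ≤ 873 → not valid
(262,450,792): 262+450 ≤ 792 → not valid
2 of the 7 triples form a triangle.

2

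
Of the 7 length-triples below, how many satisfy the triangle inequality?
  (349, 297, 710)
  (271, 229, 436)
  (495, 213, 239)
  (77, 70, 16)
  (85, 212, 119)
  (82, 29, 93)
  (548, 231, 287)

(297,349,710): 297+349 ≤ 710 → not valid
(229,271,436): 229+271 > 436 → valid
(213,239,495): 213+239 ≤ 495 → not valid
(16,70,77): 16+70 > 77 → valid
(85,119,212): 85+119 ≤ 212 → not valid
(29,82,93): 29+82 > 93 → valid
(231,287,548): 231+287 ≤ 548 → not valid
3 of the 7 triples form a triangle.

3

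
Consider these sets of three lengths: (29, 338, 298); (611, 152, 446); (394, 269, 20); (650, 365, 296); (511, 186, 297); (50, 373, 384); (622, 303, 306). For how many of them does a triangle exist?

2

(29,298,338): 29+298 ≤ 338 → not valid
(152,446,611): 152+446 ≤ 611 → not valid
(20,269,394): 20+269 ≤ 394 → not valid
(296,365,650): 296+365 > 650 → valid
(186,297,511): 186+297 ≤ 511 → not valid
(50,373,384): 50+373 > 384 → valid
(303,306,622): 303+306 ≤ 622 → not valid
2 of the 7 triples form a triangle.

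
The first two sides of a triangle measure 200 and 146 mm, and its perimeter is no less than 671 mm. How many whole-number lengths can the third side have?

21

Triangle inequality: 54 < x < 346. Perimeter ≥ 671 gives x ≥ 671 − 200 − 146 = 325.
So 325 ≤ x < 346; integers 325 through 345: 21 values.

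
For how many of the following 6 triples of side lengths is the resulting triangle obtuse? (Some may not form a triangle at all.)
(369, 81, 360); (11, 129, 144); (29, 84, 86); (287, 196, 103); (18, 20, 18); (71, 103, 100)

(369,81,360): 81²+360² = 136161 = 369² → right
(11,129,144): 11+129 ≤ 144, not a triangle
(29,84,86): 29²+84² = 7897 > 7396 = 86² → acute
(287,196,103): 103²+196² = 49025 < 82369 = 287² → obtuse
(18,20,18): 18²+18² = 648 > 400 = 20² → acute
(71,103,100): 71²+100² = 15041 > 10609 = 103² → acute
1 of the 6 is obtuse.

1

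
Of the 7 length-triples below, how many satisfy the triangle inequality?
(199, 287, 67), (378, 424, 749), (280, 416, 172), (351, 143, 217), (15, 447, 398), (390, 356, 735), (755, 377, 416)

5

(67,199,287): 67+199 ≤ 287 → not valid
(378,424,749): 378+424 > 749 → valid
(172,280,416): 172+280 > 416 → valid
(143,217,351): 143+217 > 351 → valid
(15,398,447): 15+398 ≤ 447 → not valid
(356,390,735): 356+390 > 735 → valid
(377,416,755): 377+416 > 755 → valid
5 of the 7 triples form a triangle.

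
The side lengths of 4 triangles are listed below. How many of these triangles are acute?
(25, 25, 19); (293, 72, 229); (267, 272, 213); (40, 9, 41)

(25,25,19): 19²+25² = 986 > 625 = 25² → acute
(293,72,229): 72²+229² = 57625 < 85849 = 293² → obtuse
(267,272,213): 213²+267² = 116658 > 73984 = 272² → acute
(40,9,41): 9²+40² = 1681 = 41² → right
2 of the 4 are acute.

2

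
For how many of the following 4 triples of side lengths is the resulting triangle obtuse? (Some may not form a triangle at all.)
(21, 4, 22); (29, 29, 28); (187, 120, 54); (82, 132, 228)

(21,4,22): 4²+21² = 457 < 484 = 22² → obtuse
(29,29,28): 28²+29² = 1625 > 841 = 29² → acute
(187,120,54): 54+120 ≤ 187, not a triangle
(82,132,228): 82+132 ≤ 228, not a triangle
1 of the 4 is obtuse.

1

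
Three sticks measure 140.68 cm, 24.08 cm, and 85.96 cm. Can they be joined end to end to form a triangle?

No

The longest side is 140.68, but the other two sum to only 110.04.
110.04 < 140.68, so the triangle inequality fails.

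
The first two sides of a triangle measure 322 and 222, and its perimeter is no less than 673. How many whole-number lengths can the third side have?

415

Triangle inequality: 100 < x < 544. Perimeter ≥ 673 gives x ≥ 673 − 322 − 222 = 129.
So 129 ≤ x < 544; integers 129 through 543: 415 values.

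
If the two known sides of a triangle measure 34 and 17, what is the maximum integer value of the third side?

The third side must be strictly less than 34 + 17 = 51.
The largest integer below 51 is 50.

50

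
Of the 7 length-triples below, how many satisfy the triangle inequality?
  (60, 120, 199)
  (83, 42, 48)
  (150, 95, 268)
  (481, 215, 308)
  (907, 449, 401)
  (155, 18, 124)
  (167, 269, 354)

(60,120,199): 60+120 ≤ 199 → not valid
(42,48,83): 42+48 > 83 → valid
(95,150,268): 95+150 ≤ 268 → not valid
(215,308,481): 215+308 > 481 → valid
(401,449,907): 401+449 ≤ 907 → not valid
(18,124,155): 18+124 ≤ 155 → not valid
(167,269,354): 167+269 > 354 → valid
3 of the 7 triples form a triangle.

3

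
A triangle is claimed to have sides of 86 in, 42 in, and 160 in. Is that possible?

The longest side is 160, but the other two sum to only 128.
128 < 160, so the triangle inequality fails.

No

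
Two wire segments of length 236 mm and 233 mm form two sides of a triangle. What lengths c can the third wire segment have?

By the triangle inequality, c must be less than 236 + 233 = 469 and greater than |236 − 233| = 3.

3 < c < 469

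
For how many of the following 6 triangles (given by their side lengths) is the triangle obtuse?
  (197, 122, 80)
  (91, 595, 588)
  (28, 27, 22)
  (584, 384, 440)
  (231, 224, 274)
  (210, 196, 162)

(197,122,80): 80²+122² = 21284 < 38809 = 197² → obtuse
(91,595,588): 91²+588² = 354025 = 595² → right
(28,27,22): 22²+27² = 1213 > 784 = 28² → acute
(584,384,440): 384²+440² = 341056 = 584² → right
(231,224,274): 224²+231² = 103537 > 75076 = 274² → acute
(210,196,162): 162²+196² = 64660 > 44100 = 210² → acute
1 of the 6 is obtuse.

1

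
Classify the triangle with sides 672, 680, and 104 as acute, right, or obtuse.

right

Compare the square of the longest side to the sum of squares of the other two: 104² + 672² = 462400 = 680².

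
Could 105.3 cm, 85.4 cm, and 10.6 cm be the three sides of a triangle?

No

The longest side is 105.3, but the other two sum to only 96.0.
96.0 < 105.3, so the triangle inequality fails.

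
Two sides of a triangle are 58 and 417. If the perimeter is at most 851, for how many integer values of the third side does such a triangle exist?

17

Triangle inequality: 359 < x < 475. Perimeter ≤ 851 gives x ≤ 851 − 58 − 417 = 376.
So 359 < x ≤ 376; integers 360 through 376: 17 values.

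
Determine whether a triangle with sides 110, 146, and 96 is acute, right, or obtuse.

right

Compare the square of the longest side to the sum of squares of the other two: 96² + 110² = 21316 = 146².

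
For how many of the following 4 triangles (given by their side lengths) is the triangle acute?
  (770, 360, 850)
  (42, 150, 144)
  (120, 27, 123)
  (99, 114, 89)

(770,360,850): 360²+770² = 722500 = 850² → right
(42,150,144): 42²+144² = 22500 = 150² → right
(120,27,123): 27²+120² = 15129 = 123² → right
(99,114,89): 89²+99² = 17722 > 12996 = 114² → acute
1 of the 4 is acute.

1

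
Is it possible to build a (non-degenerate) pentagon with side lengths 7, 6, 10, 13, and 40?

No

For a pentagon, each side must be shorter than the sum of the others.
Here the longest side is 40, but the remaining 4 sides sum to only 36.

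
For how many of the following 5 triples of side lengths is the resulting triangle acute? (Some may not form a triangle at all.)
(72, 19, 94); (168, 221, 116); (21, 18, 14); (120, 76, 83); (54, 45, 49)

(72,19,94): 19+72 ≤ 94, not a triangle
(168,221,116): 116²+168² = 41680 < 48841 = 221² → obtuse
(21,18,14): 14²+18² = 520 > 441 = 21² → acute
(120,76,83): 76²+83² = 12665 < 14400 = 120² → obtuse
(54,45,49): 45²+49² = 4426 > 2916 = 54² → acute
2 of the 5 are acute.

2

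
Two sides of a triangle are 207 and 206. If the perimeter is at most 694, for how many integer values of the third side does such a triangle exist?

280

Triangle inequality: 1 < x < 413. Perimeter ≤ 694 gives x ≤ 694 − 207 − 206 = 281.
So 1 < x ≤ 281; integers 2 through 281: 280 values.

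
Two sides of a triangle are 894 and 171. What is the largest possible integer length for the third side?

1064

The third side must be strictly less than 894 + 171 = 1065.
The largest integer below 1065 is 1064.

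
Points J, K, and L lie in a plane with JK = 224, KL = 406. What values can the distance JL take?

182 ≤ JL ≤ 630

By the triangle inequality, |224 − 406| ≤ JL ≤ 224 + 406.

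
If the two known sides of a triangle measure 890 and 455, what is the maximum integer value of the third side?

1344

The third side must be strictly less than 890 + 455 = 1345.
The largest integer below 1345 is 1344.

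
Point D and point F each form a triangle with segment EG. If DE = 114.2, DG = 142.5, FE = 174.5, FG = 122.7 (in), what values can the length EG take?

51.8 < EG < 256.7

From triangle DEG: |114.2 − 142.5| < EG < 114.2 + 142.5, i.e. 28.3 < EG < 256.7.
From triangle FEG: 51.8 < EG < 297.2.
Both must hold, so EG lies in the intersection.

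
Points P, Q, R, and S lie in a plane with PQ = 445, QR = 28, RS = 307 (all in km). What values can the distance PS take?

110 ≤ PS ≤ 780 km

The maximum is all hops collinear in one direction: 445 + 28 + 307 = 780.
The longest hop is 445; the others sum to 335. Folding the others back against it leaves at least 445 − 335 = 110.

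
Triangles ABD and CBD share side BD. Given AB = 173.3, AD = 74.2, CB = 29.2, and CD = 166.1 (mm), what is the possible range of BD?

136.9 < BD < 195.3

From triangle ABD: |173.3 − 74.2| < BD < 173.3 + 74.2, i.e. 99.1 < BD < 247.5.
From triangle CBD: 136.9 < BD < 195.3.
Both must hold, so BD lies in the intersection.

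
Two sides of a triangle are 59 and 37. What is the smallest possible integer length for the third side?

The third side must be strictly greater than |59 − 37| = 22.
The smallest integer above 22 is 23.

23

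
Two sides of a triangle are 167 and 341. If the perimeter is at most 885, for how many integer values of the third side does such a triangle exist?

203

Triangle inequality: 174 < x < 508. Perimeter ≤ 885 gives x ≤ 885 − 167 − 341 = 377.
So 174 < x ≤ 377; integers 175 through 377: 203 values.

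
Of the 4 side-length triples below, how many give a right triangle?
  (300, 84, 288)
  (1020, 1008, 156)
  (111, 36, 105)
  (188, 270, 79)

(300,84,288): 84²+288² = 90000 = 300² → right
(1020,1008,156): 156²+1008² = 1040400 = 1020² → right
(111,36,105): 36²+105² = 12321 = 111² → right
(188,270,79): 79+188 ≤ 270, not a triangle
3 of the 4 are right.

3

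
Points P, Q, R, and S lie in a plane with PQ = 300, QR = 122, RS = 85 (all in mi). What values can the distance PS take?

93 ≤ PS ≤ 507 mi

The maximum is all hops collinear in one direction: 300 + 122 + 85 = 507.
The longest hop is 300; the others sum to 207. Folding the others back against it leaves at least 300 − 207 = 93.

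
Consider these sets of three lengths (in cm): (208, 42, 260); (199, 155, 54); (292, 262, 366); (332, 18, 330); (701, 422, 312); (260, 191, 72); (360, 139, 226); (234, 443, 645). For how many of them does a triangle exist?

(42,208,260): 42+208 ≤ 260 → not valid
(54,155,199): 54+155 > 199 → valid
(262,292,366): 262+292 > 366 → valid
(18,330,332): 18+330 > 332 → valid
(312,422,701): 312+422 > 701 → valid
(72,191,260): 72+191 > 260 → valid
(139,226,360): 139+226 > 360 → valid
(234,443,645): 234+443 > 645 → valid
7 of the 8 triples form a triangle.

7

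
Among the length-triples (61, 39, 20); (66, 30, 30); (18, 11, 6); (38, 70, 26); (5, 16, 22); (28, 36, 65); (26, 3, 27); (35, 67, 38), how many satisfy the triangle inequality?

(20,39,61): 20+39 ≤ 61 → not valid
(30,30,66): 30+30 ≤ 66 → not valid
(6,11,18): 6+11 ≤ 18 → not valid
(26,38,70): 26+38 ≤ 70 → not valid
(5,16,22): 5+16 ≤ 22 → not valid
(28,36,65): 28+36 ≤ 65 → not valid
(3,26,27): 3+26 > 27 → valid
(35,38,67): 35+38 > 67 → valid
2 of the 8 triples form a triangle.

2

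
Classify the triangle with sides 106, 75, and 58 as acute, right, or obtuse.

Compare the square of the longest side to the sum of squares of the other two: 58² + 75² = 8989 < 11236 = 106².

obtuse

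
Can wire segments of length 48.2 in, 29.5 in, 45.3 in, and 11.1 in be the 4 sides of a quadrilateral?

Yes

A quadrilateral exists iff every side is shorter than the sum of the others — equivalently, the longest side is less than the sum of the rest.
Longest side 48.2 < 85.9 (sum of the remaining 3), so yes.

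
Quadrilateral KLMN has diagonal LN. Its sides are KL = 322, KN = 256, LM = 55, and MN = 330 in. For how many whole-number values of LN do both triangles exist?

From triangle KLN: 66 < LN < 578.
From triangle MLN: 275 < LN < 385.
Intersection: 275 < LN < 385, so integers 276 through 384: 109 values.

109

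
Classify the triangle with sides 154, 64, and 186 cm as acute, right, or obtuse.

obtuse

Compare the square of the longest side to the sum of squares of the other two: 64² + 154² = 27812 < 34596 = 186².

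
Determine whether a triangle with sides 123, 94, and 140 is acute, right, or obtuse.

acute

Compare the square of the longest side to the sum of squares of the other two: 94² + 123² = 23965 > 19600 = 140².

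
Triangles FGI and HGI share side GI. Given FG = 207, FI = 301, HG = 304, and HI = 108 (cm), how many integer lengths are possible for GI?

215

From triangle FGI: 94 < GI < 508.
From triangle HGI: 196 < GI < 412.
Intersection: 196 < GI < 412, so integers 197 through 411: 215 values.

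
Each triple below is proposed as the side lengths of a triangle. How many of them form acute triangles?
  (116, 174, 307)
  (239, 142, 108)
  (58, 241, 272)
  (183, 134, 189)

(116,174,307): 116+174 ≤ 307, not a triangle
(239,142,108): 108²+142² = 31828 < 57121 = 239² → obtuse
(58,241,272): 58²+241² = 61445 < 73984 = 272² → obtuse
(183,134,189): 134²+183² = 51445 > 35721 = 189² → acute
1 of the 4 is acute.

1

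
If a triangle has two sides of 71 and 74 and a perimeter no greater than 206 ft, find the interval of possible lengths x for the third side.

3 < x ≤ 61

Triangle inequality alone gives 3 < x < 145.
The perimeter condition gives x ≤ 206 − 71 − 74 = 61.
Intersecting the two: 3 < x ≤ 61.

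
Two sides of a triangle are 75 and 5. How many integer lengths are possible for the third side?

9

The third side lies in the open interval (70, 80).
Integers from 71 to 79 inclusive: 79 − 71 + 1 = 9.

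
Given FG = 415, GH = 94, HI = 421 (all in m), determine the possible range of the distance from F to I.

0 ≤ FI ≤ 930 m

The maximum is all hops collinear in one direction: 415 + 94 + 421 = 930.
The longest hop is 421; the others sum to 509. Since 421 ≤ 509, the path can fold back on itself completely, so the minimum distance is 0.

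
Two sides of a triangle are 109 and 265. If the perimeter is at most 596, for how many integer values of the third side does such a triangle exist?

Triangle inequality: 156 < x < 374. Perimeter ≤ 596 gives x ≤ 596 − 109 − 265 = 222.
So 156 < x ≤ 222; integers 157 through 222: 66 values.

66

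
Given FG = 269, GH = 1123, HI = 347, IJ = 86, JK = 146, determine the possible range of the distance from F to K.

The maximum is all hops collinear in one direction: 269 + 1123 + 347 + 86 + 146 = 1971.
The longest hop is 1123; the others sum to 848. Folding the others back against it leaves at least 1123 − 848 = 275.

275 ≤ FK ≤ 1971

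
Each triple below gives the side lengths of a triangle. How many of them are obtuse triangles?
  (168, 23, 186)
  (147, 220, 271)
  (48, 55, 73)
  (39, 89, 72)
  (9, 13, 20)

(168,23,186): 23²+168² = 28753 < 34596 = 186² → obtuse
(147,220,271): 147²+220² = 70009 < 73441 = 271² → obtuse
(48,55,73): 48²+55² = 5329 = 73² → right
(39,89,72): 39²+72² = 6705 < 7921 = 89² → obtuse
(9,13,20): 9²+13² = 250 < 400 = 20² → obtuse
4 of the 5 are obtuse.

4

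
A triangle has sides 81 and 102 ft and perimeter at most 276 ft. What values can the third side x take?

Triangle inequality alone gives 21 < x < 183.
The perimeter condition gives x ≤ 276 − 81 − 102 = 93.
Intersecting the two: 21 < x ≤ 93.

21 < x ≤ 93 ft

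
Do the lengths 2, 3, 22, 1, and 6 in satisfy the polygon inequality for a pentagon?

For a pentagon, each side must be shorter than the sum of the others.
Here the longest side is 22, but the remaining 4 sides sum to only 12.

No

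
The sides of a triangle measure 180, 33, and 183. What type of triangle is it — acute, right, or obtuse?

right

Compare the square of the longest side to the sum of squares of the other two: 33² + 180² = 33489 = 183².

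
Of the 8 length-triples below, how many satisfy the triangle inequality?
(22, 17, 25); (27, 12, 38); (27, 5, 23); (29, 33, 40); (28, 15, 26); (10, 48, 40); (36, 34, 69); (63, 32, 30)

(17,22,25): 17+22 > 25 → valid
(12,27,38): 12+27 > 38 → valid
(5,23,27): 5+23 > 27 → valid
(29,33,40): 29+33 > 40 → valid
(15,26,28): 15+26 > 28 → valid
(10,40,48): 10+40 > 48 → valid
(34,36,69): 34+36 > 69 → valid
(30,32,63): 30+32 ≤ 63 → not valid
7 of the 8 triples form a triangle.

7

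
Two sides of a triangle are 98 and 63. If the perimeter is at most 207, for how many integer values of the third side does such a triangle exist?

11

Triangle inequality: 35 < x < 161. Perimeter ≤ 207 gives x ≤ 207 − 98 − 63 = 46.
So 35 < x ≤ 46; integers 36 through 46: 11 values.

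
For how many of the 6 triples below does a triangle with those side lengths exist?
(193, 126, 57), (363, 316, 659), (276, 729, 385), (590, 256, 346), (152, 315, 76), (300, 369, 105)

(57,126,193): 57+126 ≤ 193 → not valid
(316,363,659): 316+363 > 659 → valid
(276,385,729): 276+385 ≤ 729 → not valid
(256,346,590): 256+346 > 590 → valid
(76,152,315): 76+152 ≤ 315 → not valid
(105,300,369): 105+300 > 369 → valid
3 of the 6 triples form a triangle.

3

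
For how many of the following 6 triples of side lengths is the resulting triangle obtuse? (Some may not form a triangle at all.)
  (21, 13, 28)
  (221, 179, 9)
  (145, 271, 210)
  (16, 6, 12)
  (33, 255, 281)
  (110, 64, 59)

(21,13,28): 13²+21² = 610 < 784 = 28² → obtuse
(221,179,9): 9+179 ≤ 221, not a triangle
(145,271,210): 145²+210² = 65125 < 73441 = 271² → obtuse
(16,6,12): 6²+12² = 180 < 256 = 16² → obtuse
(33,255,281): 33²+255² = 66114 < 78961 = 281² → obtuse
(110,64,59): 59²+64² = 7577 < 12100 = 110² → obtuse
5 of the 6 are obtuse.

5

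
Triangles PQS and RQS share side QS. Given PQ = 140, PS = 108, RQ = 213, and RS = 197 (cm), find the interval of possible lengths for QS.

From triangle PQS: |140 − 108| < QS < 140 + 108, i.e. 32 < QS < 248.
From triangle RQS: 16 < QS < 410.
Both must hold, so QS lies in the intersection.

32 < QS < 248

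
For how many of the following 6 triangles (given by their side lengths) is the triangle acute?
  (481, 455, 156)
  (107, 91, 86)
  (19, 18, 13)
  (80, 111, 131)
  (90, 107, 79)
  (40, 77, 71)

(481,455,156): 156²+455² = 231361 = 481² → right
(107,91,86): 86²+91² = 15677 > 11449 = 107² → acute
(19,18,13): 13²+18² = 493 > 361 = 19² → acute
(80,111,131): 80²+111² = 18721 > 17161 = 131² → acute
(90,107,79): 79²+90² = 14341 > 11449 = 107² → acute
(40,77,71): 40²+71² = 6641 > 5929 = 77² → acute
5 of the 6 are acute.

5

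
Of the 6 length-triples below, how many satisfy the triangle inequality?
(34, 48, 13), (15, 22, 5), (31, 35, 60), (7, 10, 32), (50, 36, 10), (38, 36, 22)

2

(13,34,48): 13+34 ≤ 48 → not valid
(5,15,22): 5+15 ≤ 22 → not valid
(31,35,60): 31+35 > 60 → valid
(7,10,32): 7+10 ≤ 32 → not valid
(10,36,50): 10+36 ≤ 50 → not valid
(22,36,38): 22+36 > 38 → valid
2 of the 6 triples form a triangle.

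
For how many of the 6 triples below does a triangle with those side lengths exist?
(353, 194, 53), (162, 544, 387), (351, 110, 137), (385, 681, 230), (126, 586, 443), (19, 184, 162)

(53,194,353): 53+194 ≤ 353 → not valid
(162,387,544): 162+387 > 544 → valid
(110,137,351): 110+137 ≤ 351 → not valid
(230,385,681): 230+385 ≤ 681 → not valid
(126,443,586): 126+443 ≤ 586 → not valid
(19,162,184): 19+162 ≤ 184 → not valid
1 of the 6 triples forms a triangle.

1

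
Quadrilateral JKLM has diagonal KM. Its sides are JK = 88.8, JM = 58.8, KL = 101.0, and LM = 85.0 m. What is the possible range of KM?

From triangle JKM: |88.8 − 58.8| < KM < 88.8 + 58.8, i.e. 30.0 < KM < 147.6.
From triangle LKM: 16.0 < KM < 186.0.
Both must hold, so KM lies in the intersection.

30.0 < KM < 147.6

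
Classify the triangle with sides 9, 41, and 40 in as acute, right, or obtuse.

right

Compare the square of the longest side to the sum of squares of the other two: 9² + 40² = 1681 = 41².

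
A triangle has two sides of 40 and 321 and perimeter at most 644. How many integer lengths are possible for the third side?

Triangle inequality: 281 < x < 361. Perimeter ≤ 644 gives x ≤ 644 − 40 − 321 = 283.
So 281 < x ≤ 283; integers 282 through 283: 2 values.

2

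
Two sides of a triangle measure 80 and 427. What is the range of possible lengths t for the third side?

347 < t < 507

By the triangle inequality, t must be less than 80 + 427 = 507 and greater than |80 − 427| = 347.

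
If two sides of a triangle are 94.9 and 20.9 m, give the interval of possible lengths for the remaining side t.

74.0 < t < 115.8

By the triangle inequality, t must be less than 94.9 + 20.9 = 115.8 and greater than |94.9 − 20.9| = 74.0.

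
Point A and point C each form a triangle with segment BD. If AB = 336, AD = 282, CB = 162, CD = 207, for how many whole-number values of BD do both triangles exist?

314

From triangle ABD: 54 < BD < 618.
From triangle CBD: 45 < BD < 369.
Intersection: 54 < BD < 369, so integers 55 through 368: 314 values.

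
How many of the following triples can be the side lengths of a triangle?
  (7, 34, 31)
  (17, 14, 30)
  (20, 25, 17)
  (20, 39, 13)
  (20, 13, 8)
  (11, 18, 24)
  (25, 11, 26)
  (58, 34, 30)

7

(7,31,34): 7+31 > 34 → valid
(14,17,30): 14+17 > 30 → valid
(17,20,25): 17+20 > 25 → valid
(13,20,39): 13+20 ≤ 39 → not valid
(8,13,20): 8+13 > 20 → valid
(11,18,24): 11+18 > 24 → valid
(11,25,26): 11+25 > 26 → valid
(30,34,58): 30+34 > 58 → valid
7 of the 8 triples form a triangle.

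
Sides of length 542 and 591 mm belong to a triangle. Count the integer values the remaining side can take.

1083

The third side lies in the open interval (49, 1133).
Integers from 50 to 1132 inclusive: 1132 − 50 + 1 = 1083.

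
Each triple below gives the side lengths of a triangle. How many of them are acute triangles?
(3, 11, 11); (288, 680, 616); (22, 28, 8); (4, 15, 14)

(3,11,11): 3²+11² = 130 > 121 = 11² → acute
(288,680,616): 288²+616² = 462400 = 680² → right
(22,28,8): 8²+22² = 548 < 784 = 28² → obtuse
(4,15,14): 4²+14² = 212 < 225 = 15² → obtuse
1 of the 4 is acute.

1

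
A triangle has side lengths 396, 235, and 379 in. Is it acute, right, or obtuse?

Compare the square of the longest side to the sum of squares of the other two: 235² + 379² = 198866 > 156816 = 396².

acute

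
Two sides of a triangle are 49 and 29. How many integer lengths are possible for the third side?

The third side lies in the open interval (20, 78).
Integers from 21 to 77 inclusive: 77 − 21 + 1 = 57.

57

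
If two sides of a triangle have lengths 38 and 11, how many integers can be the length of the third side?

21

The third side lies in the open interval (27, 49).
Integers from 28 to 48 inclusive: 48 − 28 + 1 = 21.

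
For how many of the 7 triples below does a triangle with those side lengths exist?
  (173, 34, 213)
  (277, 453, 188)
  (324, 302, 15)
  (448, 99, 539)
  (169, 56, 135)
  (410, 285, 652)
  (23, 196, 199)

(34,173,213): 34+173 ≤ 213 → not valid
(188,277,453): 188+277 > 453 → valid
(15,302,324): 15+302 ≤ 324 → not valid
(99,448,539): 99+448 > 539 → valid
(56,135,169): 56+135 > 169 → valid
(285,410,652): 285+410 > 652 → valid
(23,196,199): 23+196 > 199 → valid
5 of the 7 triples form a triangle.

5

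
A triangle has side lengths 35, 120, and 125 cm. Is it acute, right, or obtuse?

right

Compare the square of the longest side to the sum of squares of the other two: 35² + 120² = 15625 = 125².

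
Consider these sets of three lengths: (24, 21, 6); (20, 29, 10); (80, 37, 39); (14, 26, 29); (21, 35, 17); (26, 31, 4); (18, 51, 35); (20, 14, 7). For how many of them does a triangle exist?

6

(6,21,24): 6+21 > 24 → valid
(10,20,29): 10+20 > 29 → valid
(37,39,80): 37+39 ≤ 80 → not valid
(14,26,29): 14+26 > 29 → valid
(17,21,35): 17+21 > 35 → valid
(4,26,31): 4+26 ≤ 31 → not valid
(18,35,51): 18+35 > 51 → valid
(7,14,20): 7+14 > 20 → valid
6 of the 8 triples form a triangle.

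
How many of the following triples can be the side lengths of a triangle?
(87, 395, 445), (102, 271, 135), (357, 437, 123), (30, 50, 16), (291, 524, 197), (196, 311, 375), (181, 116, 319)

3

(87,395,445): 87+395 > 445 → valid
(102,135,271): 102+135 ≤ 271 → not valid
(123,357,437): 123+357 > 437 → valid
(16,30,50): 16+30 ≤ 50 → not valid
(197,291,524): 197+291 ≤ 524 → not valid
(196,311,375): 196+311 > 375 → valid
(116,181,319): 116+181 ≤ 319 → not valid
3 of the 7 triples form a triangle.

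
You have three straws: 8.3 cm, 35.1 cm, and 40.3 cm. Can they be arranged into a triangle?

Yes

The longest side is 40.3, and the other two sum to 43.4.
Since 43.4 > 40.3, the triangle inequality holds.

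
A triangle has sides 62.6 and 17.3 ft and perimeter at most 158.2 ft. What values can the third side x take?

45.3 < x ≤ 78.3

Triangle inequality alone gives 45.3 < x < 79.9.
The perimeter condition gives x ≤ 158.2 − 62.6 − 17.3 = 78.3.
Intersecting the two: 45.3 < x ≤ 78.3.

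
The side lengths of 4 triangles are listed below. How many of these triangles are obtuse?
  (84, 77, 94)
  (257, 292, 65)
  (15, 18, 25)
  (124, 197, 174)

(84,77,94): 77²+84² = 12985 > 8836 = 94² → acute
(257,292,65): 65²+257² = 70274 < 85264 = 292² → obtuse
(15,18,25): 15²+18² = 549 < 625 = 25² → obtuse
(124,197,174): 124²+174² = 45652 > 38809 = 197² → acute
2 of the 4 are obtuse.

2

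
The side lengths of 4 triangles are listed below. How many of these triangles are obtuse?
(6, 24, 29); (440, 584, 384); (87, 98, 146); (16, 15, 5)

(6,24,29): 6²+24² = 612 < 841 = 29² → obtuse
(440,584,384): 384²+440² = 341056 = 584² → right
(87,98,146): 87²+98² = 17173 < 21316 = 146² → obtuse
(16,15,5): 5²+15² = 250 < 256 = 16² → obtuse
3 of the 4 are obtuse.

3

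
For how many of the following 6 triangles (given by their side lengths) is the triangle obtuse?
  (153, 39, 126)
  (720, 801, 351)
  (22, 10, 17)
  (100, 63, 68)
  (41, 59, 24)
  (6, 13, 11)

(153,39,126): 39²+126² = 17397 < 23409 = 153² → obtuse
(720,801,351): 351²+720² = 641601 = 801² → right
(22,10,17): 10²+17² = 389 < 484 = 22² → obtuse
(100,63,68): 63²+68² = 8593 < 10000 = 100² → obtuse
(41,59,24): 24²+41² = 2257 < 3481 = 59² → obtuse
(6,13,11): 6²+11² = 157 < 169 = 13² → obtuse
5 of the 6 are obtuse.

5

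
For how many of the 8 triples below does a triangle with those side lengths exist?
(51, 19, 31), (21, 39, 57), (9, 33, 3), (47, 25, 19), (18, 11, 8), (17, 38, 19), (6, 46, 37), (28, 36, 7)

(19,31,51): 19+31 ≤ 51 → not valid
(21,39,57): 21+39 > 57 → valid
(3,9,33): 3+9 ≤ 33 → not valid
(19,25,47): 19+25 ≤ 47 → not valid
(8,11,18): 8+11 > 18 → valid
(17,19,38): 17+19 ≤ 38 → not valid
(6,37,46): 6+37 ≤ 46 → not valid
(7,28,36): 7+28 ≤ 36 → not valid
2 of the 8 triples form a triangle.

2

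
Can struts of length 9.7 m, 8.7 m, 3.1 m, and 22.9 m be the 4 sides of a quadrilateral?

No

For a quadrilateral, each side must be shorter than the sum of the others.
Here the longest side is 22.9, but the remaining 3 sides sum to only 21.5.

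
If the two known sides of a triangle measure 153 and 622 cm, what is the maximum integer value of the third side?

The third side must be strictly less than 153 + 622 = 775.
The largest integer below 775 is 774.

774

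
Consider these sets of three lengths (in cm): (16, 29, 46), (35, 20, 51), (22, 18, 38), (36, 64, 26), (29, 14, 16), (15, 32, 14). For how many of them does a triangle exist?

(16,29,46): 16+29 ≤ 46 → not valid
(20,35,51): 20+35 > 51 → valid
(18,22,38): 18+22 > 38 → valid
(26,36,64): 26+36 ≤ 64 → not valid
(14,16,29): 14+16 > 29 → valid
(14,15,32): 14+15 ≤ 32 → not valid
3 of the 6 triples form a triangle.

3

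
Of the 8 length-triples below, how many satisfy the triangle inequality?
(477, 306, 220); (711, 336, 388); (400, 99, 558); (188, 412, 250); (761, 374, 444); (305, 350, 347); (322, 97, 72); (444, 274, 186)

6

(220,306,477): 220+306 > 477 → valid
(336,388,711): 336+388 > 711 → valid
(99,400,558): 99+400 ≤ 558 → not valid
(188,250,412): 188+250 > 412 → valid
(374,444,761): 374+444 > 761 → valid
(305,347,350): 305+347 > 350 → valid
(72,97,322): 72+97 ≤ 322 → not valid
(186,274,444): 186+274 > 444 → valid
6 of the 8 triples form a triangle.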